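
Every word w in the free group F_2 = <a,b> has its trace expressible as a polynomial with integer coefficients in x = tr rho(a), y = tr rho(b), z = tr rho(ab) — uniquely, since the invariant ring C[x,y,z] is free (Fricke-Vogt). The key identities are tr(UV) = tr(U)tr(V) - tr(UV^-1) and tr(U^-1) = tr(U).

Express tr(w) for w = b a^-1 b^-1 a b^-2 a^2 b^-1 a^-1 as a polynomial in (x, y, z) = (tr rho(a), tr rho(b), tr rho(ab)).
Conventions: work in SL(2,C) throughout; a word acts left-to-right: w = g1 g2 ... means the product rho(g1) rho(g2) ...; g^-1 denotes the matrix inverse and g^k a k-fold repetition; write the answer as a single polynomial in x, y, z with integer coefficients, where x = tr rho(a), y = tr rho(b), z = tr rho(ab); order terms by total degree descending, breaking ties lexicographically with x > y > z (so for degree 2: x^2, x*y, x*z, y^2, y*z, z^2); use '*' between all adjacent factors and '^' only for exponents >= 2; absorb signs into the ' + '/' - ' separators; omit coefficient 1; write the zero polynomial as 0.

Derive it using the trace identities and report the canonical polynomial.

apply: trace(b^2 a) = trace(b)*trace(a b) - trace(a) = y*z - x
use: trace(b^2) = trace(b)*trace(b) - trace(1) = y^2 - 2
apply: trace(b a^2 b) = trace(a)*trace(b^2 a) - trace(b^2) = x*y*z - x^2 - y^2 + 2
trace(b a b a) = trace(a b)*trace(a b) - trace(1)   [split at repeated a] = z^2 - 2
trace(b a^2 b a) = trace(a)*trace(b a b a) - trace(b a b) = x*z^2 - y*z - x
trace(a b a^-1 b a) = trace(b a^2 b)*trace(a) - trace(b a^2 b a) = x^2*y*z - x^3 - x*y^2 - x*z^2 + y*z + 3*x
trace(a b a) = trace(a)*trace(b a) - trace(b) = x*z - y
trace(b a b a b) = trace(b)*trace(a b a b) - trace(a b a) = y*z^2 - x*z - y
apply: trace(b a b a b a) = trace(a b)*trace(a b a b) - trace(a^-1 b^-1)   [split at repeated a] = z^3 - 3*z
trace(a b a^-1 b a b) = trace(b a b a b)*trace(a) - trace(b a b a b a) = x*y*z^2 - x^2*z - z^3 - x*y + 3*z
trace(a b^-1 a b a^-1 b) = trace(a b a^-1 b a)*trace(b) - trace(a b a^-1 b a b) = x^2*y^2*z - x^3*y - x*y^3 - 2*x*y*z^2 + x^2*z + y^2*z + z^3 + 4*x*y - 3*z
use: trace(b^-1 a b a^-1 b^-1 a) = trace(a b^-1 a b a^-1)*trace(b) - trace(a b^-1 a b a^-1 b) = -x^2*y^2*z + x^3*y + x*y^3 + 2*x*y*z^2 - x^2*z - y^2*z - z^3 - 3*x*y + 3*z
apply: trace(a^2) = trace(a)*trace(a) - trace(1) = x^2 - 2
use: trace(a^2 b a) = trace(a)*trace(b a^2) - trace(b a) = x^2*z - x*y - z
use: trace(b^-1 a^2 b a) = trace(a^2 b a)*trace(b) - trace(a^2 b a b) = x^2*y*z - x*y^2 - x*z^2 + x
apply: trace(a b a^-1 b^-1 a) = trace(b^-1 a^2 b)*trace(a) - trace(b^-1 a^2 b a) = -x^2*y*z + x^3 + x*y^2 + x*z^2 - 3*x
trace(b a^-1 b^-1 a b^-2 a) = trace(b^-1 a b a^-1 b^-1 a)*trace(b) - trace(b^-1 a b a^-1 b^-1 a b) = -x^2*y^3*z + x^3*y^2 + x*y^4 + 2*x*y^2*z^2 - y^3*z - y*z^3 - x^3 - 4*x*y^2 - x*z^2 + 3*y*z + 3*x
trace(b^3 a^2) = trace(b)*trace(a^2 b^2) - trace(a^2 b) = x*y^2*z - x^2*y - y^3 - x*z + 3*y
use: trace(b^3 a) = trace(b)*trace(b a b) - trace(b a) = y^2*z - x*y - z
trace(b a^3 b^2) = trace(a)*trace(b^3 a^2) - trace(b^3 a) = x^2*y^2*z - x^3*y - x*y^3 - x^2*z - y^2*z + 4*x*y + z
trace(a b^2 a b a) = trace(b)*trace(a b a^2 b) - trace(a b a^2) = x*y*z^2 - x^2*z - y^2*z + z
use: trace(b a^3 b^2 a) = trace(a)*trace(a b^2 a b a) - trace(a b^2 a b) = x^2*y*z^2 - x^3*z - x*y^2*z - y*z^2 + 2*x*z + y
apply: trace(a^2 b^2 a^-1 b a) = trace(b a^3 b^2)*trace(a) - trace(b a^3 b^2 a) = x^3*y^2*z - x^4*y - x^2*y^3 - x^2*y*z^2 + 4*x^2*y + y*z^2 - x*z - y
apply: trace(b a b a^2 b^2) = trace(b)*trace(a b a^2 b^2) - trace(a b a^2 b) = x*y^2*z^2 - x^2*y*z - y^3*z - x*z^2 + 2*y*z + x
trace(a b a b a^2 b) = trace(a)*trace(b a b a b a) - trace(b a b a b) = x*z^3 - y*z^2 - 2*x*z + y
trace(a b a b a^2) = trace(a)*trace(b a b a^2) - trace(b a b a) = x^2*z^2 - x*y*z - x^2 - z^2 + 2
trace(b a b a^2 b^2 a) = trace(b)*trace(a b a b a^2 b) - trace(a b a b a^2) = x*y*z^3 - x^2*z^2 - y^2*z^2 - x*y*z + x^2 + y^2 + z^2 - 2
trace(a^2 b^2 a^-1 b a b) = trace(b a b a^2 b^2)*trace(a) - trace(b a b a^2 b^2 a) = x^2*y^2*z^2 - x^3*y*z - x*y^3*z - x*y*z^3 + y^2*z^2 + 3*x*y*z - y^2 - z^2 + 2
apply: trace(b a^-1 b a b^-1 a^2 b) = trace(a^2 b^2 a^-1 b a)*trace(b) - trace(a^2 b^2 a^-1 b a b) = x^3*y^3*z - x^4*y^2 - x^2*y^4 - 2*x^2*y^2*z^2 + x^3*y*z + x*y^3*z + x*y*z^3 + 4*x^2*y^2 - 4*x*y*z + z^2 - 2
trace(a^3 b a) = trace(a)*trace(b a^3) - trace(b a^2) = x^3*z - x^2*y - 2*x*z + y
use: trace(a^2 b a b^2 a) = trace(b)*trace(a^3 b a b) - trace(a^3 b a) = x^2*y*z^2 - x^3*z - x*y^2*z - y*z^2 + 2*x*z + y
trace(b a b^2 a b a) = trace(b)*trace(a b a b a b) - trace(a b a b a) = y*z^3 - x*z^2 - 2*y*z + x
trace(b a b^2 a b) = trace(b)*trace(a b^2 a b) - trace(a b^2 a) = y^2*z^2 - 2*x*y*z + x^2 - 2
apply: trace(a^2 b a b^2 a b) = trace(a)*trace(b a b^2 a b a) - trace(b a b^2 a b) = x*y*z^3 - x^2*z^2 - y^2*z^2 + 2
trace(b a b^-1 a^2 b a b) = trace(a^2 b a b^2 a)*trace(b) - trace(a^2 b a b^2 a b) = x^2*y^2*z^2 - x^3*y*z - x*y^3*z - x*y*z^3 + x^2*z^2 + 2*x*y*z + y^2 - 2
apply: trace(a^2 b a b a b a) = trace(a)*trace(a b a b a b a) - trace(a b a b a b) = x^2*z^3 - x*y*z^2 - 2*x^2*z - z^3 + x*y + 3*z
use: trace(b a b a b a b a) = trace(a b a b)*trace(a b a b) - trace(1)   [split at repeated a] = z^4 - 4*z^2 + 2
trace(a^2 b a b a b a b) = trace(a)*trace(b a b a b a b a) - trace(b a b a b a b) = x*z^4 - y*z^3 - 3*x*z^2 + 2*y*z + x
use: trace(b a b^-1 a^2 b a b a) = trace(a^2 b a b a b a)*trace(b) - trace(a^2 b a b a b a b) = x^2*y*z^3 - x*y^2*z^2 - x*z^4 - 2*x^2*y*z + x*y^2 + 3*x*z^2 + y*z - x
apply: trace(b a^-1 b a b^-1 a^2 b a) = trace(b a b^-1 a^2 b a b)*trace(a) - trace(b a b^-1 a^2 b a b a) = x^3*y^2*z^2 - x^4*y*z - x^2*y^3*z - 2*x^2*y*z^3 + x^3*z^2 + x*y^2*z^2 + x*z^4 + 4*x^2*y*z - 3*x*z^2 - y*z - x
use: trace(b^-1 a^2 b a^-1 b a^-1 b a) = trace(b a^-1 b a b^-1 a^2 b)*trace(a) - trace(b a^-1 b a b^-1 a^2 b a) = x^4*y^3*z - x^5*y^2 - x^3*y^4 - 3*x^3*y^2*z^2 + 2*x^4*y*z + 2*x^2*y^3*z + 3*x^2*y*z^3 + 4*x^3*y^2 - x^3*z^2 - x*y^2*z^2 - x*z^4 - 8*x^2*y*z + 4*x*z^2 + y*z - x
apply: trace(b a^-1 b a^3 b a) = trace(b a^3 b a b)*trace(a) - trace(b a^3 b a b a) = x^3*y*z^2 - x^4*z - x^2*y^2*z - x^2*z^3 + 4*x^2*z + z^3 - 3*z
apply: trace(a^2 b a^-1 b a^-1 b a) = trace(b a^-1 b a^3 b)*trace(a) - trace(b a^-1 b a^3 b a) = x^4*y^2*z - x^5*y - x^3*y^3 - 2*x^3*y*z^2 + x^4*z + x^2*y^2*z + x^2*z^3 + 4*x^3*y + x*y*z^2 - 5*x^2*z - z^3 - x*y + 3*z
trace(a b^-2 a^2 b a^-1 b a^-1 b) = trace(b^-1 a^2 b a^-1 b a^-1 b a)*trace(b) - trace(b^-1 a^2 b a^-1 b a^-1 b a b) = x^4*y^4*z - x^5*y^3 - x^3*y^5 - 3*x^3*y^3*z^2 + x^4*y^2*z + 2*x^2*y^4*z + 3*x^2*y^2*z^3 + x^5*y + 5*x^3*y^3 + x^3*y*z^2 - x*y^3*z^2 - x*y*z^4 - x^4*z - 9*x^2*y^2*z - x^2*z^3 - 4*x^3*y + 3*x*y*z^2 + 5*x^2*z + y^2*z + z^3 - 3*z
apply: trace(a^-1 b a^-1 b^-1 a b^-2 a^2 b) = trace(a b^-2 a^2 b a^-1 b a^-1)*trace(b) - trace(a b^-2 a^2 b a^-1 b a^-1 b) = -x^4*y^4*z + x^5*y^3 + x^3*y^5 + 3*x^3*y^3*z^2 - x^4*y^2*z - 2*x^2*y^4*z - 3*x^2*y^2*z^3 - x^5*y - 5*x^3*y^3 - x^3*y*z^2 + x*y^3*z^2 + x*y*z^4 + x^4*z + 8*x^2*y^2*z + x^2*z^3 + 5*x^3*y + x*y^3 - 2*x*y*z^2 - 5*x^2*z - y^2*z - z^3 - 3*x*y + 3*z
trace(b a^-1 b^-1 a b^-2 a^2 b^-1 a^-1) = trace(a^-1 b a^-1 b^-1 a b^-2 a^2)*trace(b) - trace(a^-1 b a^-1 b^-1 a b^-2 a^2 b) = x^4*y^4*z - x^5*y^3 - x^3*y^5 - 3*x^3*y^3*z^2 + x^4*y^2*z + x^2*y^4*z + 3*x^2*y^2*z^3 + x^5*y + 6*x^3*y^3 + x^3*y*z^2 + x*y^5 + x*y^3*z^2 - x*y*z^4 - x^4*z - 8*x^2*y^2*z - x^2*z^3 - y^4*z - y^2*z^3 - 6*x^3*y - 5*x*y^3 + x*y*z^2 + 5*x^2*z + 4*y^2*z + z^3 + 6*x*y - 3*z

x^4*y^4*z - x^5*y^3 - x^3*y^5 - 3*x^3*y^3*z^2 + x^4*y^2*z + x^2*y^4*z + 3*x^2*y^2*z^3 + x^5*y + 6*x^3*y^3 + x^3*y*z^2 + x*y^5 + x*y^3*z^2 - x*y*z^4 - x^4*z - 8*x^2*y^2*z - x^2*z^3 - y^4*z - y^2*z^3 - 6*x^3*y - 5*x*y^3 + x*y*z^2 + 5*x^2*z + 4*y^2*z + z^3 + 6*x*y - 3*z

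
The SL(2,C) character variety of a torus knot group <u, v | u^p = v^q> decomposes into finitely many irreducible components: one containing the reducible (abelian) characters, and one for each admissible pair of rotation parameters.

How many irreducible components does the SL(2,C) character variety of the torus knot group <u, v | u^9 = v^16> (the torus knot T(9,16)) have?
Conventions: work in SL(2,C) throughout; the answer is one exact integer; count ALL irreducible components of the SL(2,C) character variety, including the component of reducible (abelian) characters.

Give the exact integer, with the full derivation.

In the torus knot group T(9,16), u^9 = v^16 is central, so an irreducible representation sends it to +I or -I (Schur).
On an irreducible component, tr(u) is locked at 2*cos(pi*alpha/9) for some alpha in 1..8, and tr(v) at 2*cos(pi*beta/16) for some beta in 1..15.
Consistency of u^9 = (-1)^alpha I with v^16 = (-1)^beta I forces alpha = beta (mod 2).
count pairs: odd alpha (4 choices) x odd beta (8), plus even alpha (4) x even beta (7): 4*8 + 4*7 = 60.
That is 60 components of irreducible characters, and with the reducible (abelian) component the total is 61.

61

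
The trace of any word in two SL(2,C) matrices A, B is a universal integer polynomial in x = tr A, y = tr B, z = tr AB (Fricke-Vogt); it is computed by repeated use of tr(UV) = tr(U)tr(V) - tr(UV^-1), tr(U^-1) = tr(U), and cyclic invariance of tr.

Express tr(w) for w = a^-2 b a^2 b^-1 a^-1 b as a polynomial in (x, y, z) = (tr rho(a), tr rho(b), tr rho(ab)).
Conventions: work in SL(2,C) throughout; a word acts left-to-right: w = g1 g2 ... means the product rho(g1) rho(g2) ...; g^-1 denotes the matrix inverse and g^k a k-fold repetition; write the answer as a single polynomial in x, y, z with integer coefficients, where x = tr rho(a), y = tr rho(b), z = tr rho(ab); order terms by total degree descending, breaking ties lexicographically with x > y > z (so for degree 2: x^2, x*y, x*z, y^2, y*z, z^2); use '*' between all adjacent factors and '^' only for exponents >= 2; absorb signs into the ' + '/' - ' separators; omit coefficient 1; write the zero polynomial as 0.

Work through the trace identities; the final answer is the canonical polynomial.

tr(a^2 b) = tr(a)*tr(b a) - tr(b) = x*z - y
apply: tr(a^2) = tr(a)*tr(a) - tr(1) = x^2 - 2
apply: tr(a b^2 a) = tr(b)*tr(a^2 b) - tr(a^2) = x*y*z - x^2 - y^2 + 2
tr(a b^2) = tr(b)*tr(a b) - tr(a) = y*z - x
apply: tr(b a^3 b) = tr(a)*tr(a b^2 a) - tr(a b^2) = x^2*y*z - x^3 - x*y^2 - y*z + 3*x
tr(b a b a) = tr(b a)*tr(b a) - tr(1) = z^2 - 2
tr(a b a b a) = tr(a)*tr(b a b a) - tr(b a b) = x*z^2 - y*z - x
apply: tr(b a^3 b a) = tr(a)*tr(a b a b a) - tr(a b a b) = x^2*z^2 - x*y*z - x^2 - z^2 + 2
tr(a^-1 b a^3 b) = tr(b a^3 b)*tr(a) - tr(b a^3 b a) = x^3*y*z - x^4 - x^2*y^2 - x^2*z^2 + 4*x^2 + z^2 - 2
apply: tr(a b a^-2 b a^2) = tr(a^-1 b a^3 b)*tr(a) - tr(a^-1 b a^3 b a) = x^4*y*z - x^5 - x^3*y^2 - x^3*z^2 - x^2*y*z + 5*x^3 + x*y^2 + x*z^2 + y*z - 5*x
tr(b a b^2 a) = tr(b)*tr(a b a b) - tr(a b a) = y*z^2 - x*z - y
tr(b a b^2) = tr(b)*tr(b a b) - tr(b a) = y^2*z - x*y - z
use: tr(b a^2 b a b) = tr(a)*tr(b a b^2 a) - tr(b a b^2) = x*y*z^2 - x^2*z - y^2*z + z
tr(b a b a b a) = tr(a b a b)*tr(a b) - tr(b a) = z^3 - 3*z
tr(b a^2 b a b a) = tr(a)*tr(b a b a b a) - tr(b a b a b) = x*z^3 - y*z^2 - 2*x*z + y
apply: tr(b a^2 b a b a^-1) = tr(b a^2 b a b)*tr(a) - tr(b a^2 b a b a) = x^2*y*z^2 - x^3*z - x*y^2*z - x*z^3 + y*z^2 + 3*x*z - y
tr(a b a^-2 b a^2 b) = tr(b a^2 b a b a^-1)*tr(a) - tr(b a^2 b a b) = x^3*y*z^2 - x^4*z - x^2*y^2*z - x^2*z^3 + 4*x^2*z + y^2*z - x*y - z
tr(b a^-2 b a^2 b^-1 a) = tr(a b a^-2 b a^2)*tr(b) - tr(a b a^-2 b a^2 b) = x^4*y^2*z - x^5*y - x^3*y^3 - 2*x^3*y*z^2 + x^4*z + x^2*z^3 + 5*x^3*y + x*y^3 + x*y*z^2 - 4*x^2*z - 4*x*y + z
use: tr(a^-2 b a^2 b^-1 a^-1 b) = tr(b a^-2 b a^2 b^-1)*tr(a) - tr(b a^-2 b a^2 b^-1 a) = -x^4*y^2*z + x^5*y + x^3*y^3 + 2*x^3*y*z^2 - x^4*z - x^2*z^3 - 5*x^3*y - x*y^3 - x*y*z^2 + 4*x^2*z + 5*x*y - z

-x^4*y^2*z + x^5*y + x^3*y^3 + 2*x^3*y*z^2 - x^4*z - x^2*z^3 - 5*x^3*y - x*y^3 - x*y*z^2 + 4*x^2*z + 5*x*y - z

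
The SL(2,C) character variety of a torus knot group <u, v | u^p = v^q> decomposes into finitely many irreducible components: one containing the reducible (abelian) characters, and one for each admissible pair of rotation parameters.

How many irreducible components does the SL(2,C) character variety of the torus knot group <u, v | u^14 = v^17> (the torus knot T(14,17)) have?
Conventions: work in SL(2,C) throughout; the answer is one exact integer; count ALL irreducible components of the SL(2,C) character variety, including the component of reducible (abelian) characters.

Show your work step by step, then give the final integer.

105

For T(14,17): irreducibility forces the central element u^14 = v^17 to one of +I, -I.
On an irreducible component, tr(u) is locked at 2*cos(pi*alpha/14) for some alpha in 1..13, and tr(v) at 2*cos(pi*beta/17) for some beta in 1..16.
u^14 = (-1)^alpha I and v^17 = (-1)^beta I must agree, so alpha and beta have equal parity.
Counting: 7 odd alphas x 8 odd betas + 6 even alphas x 8 even betas = 56 + 48 = 104.
Total: 104 irreducible-character components + 1 reducible (abelian) component = 105.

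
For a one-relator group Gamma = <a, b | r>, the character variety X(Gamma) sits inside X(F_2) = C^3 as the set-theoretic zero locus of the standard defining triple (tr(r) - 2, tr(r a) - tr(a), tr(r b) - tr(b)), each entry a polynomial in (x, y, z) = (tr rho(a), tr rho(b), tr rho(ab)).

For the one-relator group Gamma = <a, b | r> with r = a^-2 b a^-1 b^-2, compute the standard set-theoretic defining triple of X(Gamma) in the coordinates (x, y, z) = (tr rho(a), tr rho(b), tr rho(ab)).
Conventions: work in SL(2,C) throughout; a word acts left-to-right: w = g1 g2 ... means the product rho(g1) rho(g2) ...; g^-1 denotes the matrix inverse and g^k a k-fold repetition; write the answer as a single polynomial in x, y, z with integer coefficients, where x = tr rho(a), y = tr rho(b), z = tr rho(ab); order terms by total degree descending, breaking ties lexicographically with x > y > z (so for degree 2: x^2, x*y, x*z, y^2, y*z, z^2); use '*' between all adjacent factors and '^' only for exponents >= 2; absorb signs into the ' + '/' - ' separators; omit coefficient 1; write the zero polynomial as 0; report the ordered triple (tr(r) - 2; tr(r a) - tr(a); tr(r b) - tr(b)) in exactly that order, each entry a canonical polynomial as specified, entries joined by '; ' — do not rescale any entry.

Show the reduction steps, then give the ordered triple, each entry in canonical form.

x^2*y^2*z - x^3*y - x*y^3 - x*y*z^2 + x^2*z + 3*x*y - z - 2; x*y^2*z - x^2*y - y^3 - y*z^2 + x*z - x + 3*y; x^2*y*z - x*y^2 - x*z^2 + x - y

tr(a^-1) = tr(a) = x
tr(b a b) = tr(b) * tr(a b) - tr(a) = y*z - x
tr(b a b a) = tr(a b) * tr(a b) - tr(1) = z^2 - 2
tr(a^-1 b a b) = tr(b a b) * tr(a) - tr(b a b a) = x*y*z - x^2 - z^2 + 2
tr(b^-1 a^-1 b a) = tr(a^-1 b a) * tr(b) - tr(a^-1 b a b) = -x*y*z + x^2 + y^2 + z^2 - 2
tr(a^-1 b a^-1 b^-1) = tr(b^-1 a^-1 b) * tr(a) - tr(b^-1 a^-1 b a) = x*y*z - y^2 - z^2 + 2
tr(a^-1 b) = tr(b) * tr(a) - tr(b a) = x*y - z
tr(a^-1 b a^-1) = tr(a^-1 b) * tr(a) - tr(a^-1 b a) = x^2*y - x*z - y
tr(b a^-1 b^-2 a^-1) = tr(a^-1 b a^-1 b^-1) * tr(b) - tr(a^-1 b a^-1) = x*y^2*z - x^2*y - y^3 - y*z^2 + x*z + 3*y
tr(a^-2 b a^-1 b^-2) = tr(b a^-1 b^-2 a^-1) * tr(a) - tr(b a^-1 b^-2) = x^2*y^2*z - x^3*y - x*y^3 - x*y*z^2 + x^2*z + 3*x*y - z
tr(a^-2 b a^-1) = tr(b a^-2) * tr(a) - tr(b a^-1)  (eliminate a^-1) = x^3*y - x^2*z - 2*x*y + z
tr(b^2) = tr(b) * tr(b) - tr(1)  (reduce the b square) = y^2 - 2
tr(b a^-1 b) = tr(b^2) * tr(a) - tr(b^2 a)  (eliminate a^-1) = x*y^2 - y*z - x
tr(b a^-1 b a^-1) = tr(b a^-1 b) * tr(a) - tr(b a^-1 b a)  (eliminate a^-1) = x^2*y^2 - 2*x*y*z + z^2 - 2
tr(a^-2 b a^-1 b) = tr(b a^-1 b a^-1) * tr(a) - tr(b a^-1 b)  (eliminate a^-1) = x^3*y^2 - 2*x^2*y*z - x*y^2 + x*z^2 + y*z - x
tr(a^-2 b a^-1 b^-1) = tr(a^-2 b a^-1) * tr(b) - tr(a^-2 b a^-1 b)  (eliminate b^-1) = x^2*y*z - x*y^2 - x*z^2 + x
assemble the triple (tr(r) - 2; tr(r a) - x; tr(r b) - y)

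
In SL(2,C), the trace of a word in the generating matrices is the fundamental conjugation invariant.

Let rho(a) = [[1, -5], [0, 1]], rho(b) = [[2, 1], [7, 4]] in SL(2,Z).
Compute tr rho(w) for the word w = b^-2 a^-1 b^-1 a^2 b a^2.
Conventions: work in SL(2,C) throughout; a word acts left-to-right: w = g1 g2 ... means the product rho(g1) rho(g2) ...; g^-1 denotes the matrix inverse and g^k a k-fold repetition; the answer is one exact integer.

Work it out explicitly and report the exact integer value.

855714

rho(b^-1) = [[4, -1], [-7, 2]]
... * rho(b^-1) = [[4, -1], [-7, 2]]  ->  [[23, -6], [-42, 11]]
... * rho(a^-1) = [[1, 5], [0, 1]]  ->  [[23, 109], [-42, -199]]
... * rho(b^-1) = [[4, -1], [-7, 2]]  ->  [[-671, 195], [1225, -356]]
... * rho(a) = [[1, -5], [0, 1]]  ->  [[-671, 3550], [1225, -6481]]
... * rho(a) = [[1, -5], [0, 1]]  ->  [[-671, 6905], [1225, -12606]]
... * rho(b) = [[2, 1], [7, 4]]  ->  [[46993, 26949], [-85792, -49199]]
... * rho(a) = [[1, -5], [0, 1]]  ->  [[46993, -208016], [-85792, 379761]]
... * rho(a) = [[1, -5], [0, 1]]  ->  [[46993, -442981], [-85792, 808721]]
tr = 46993 + 808721 = 855714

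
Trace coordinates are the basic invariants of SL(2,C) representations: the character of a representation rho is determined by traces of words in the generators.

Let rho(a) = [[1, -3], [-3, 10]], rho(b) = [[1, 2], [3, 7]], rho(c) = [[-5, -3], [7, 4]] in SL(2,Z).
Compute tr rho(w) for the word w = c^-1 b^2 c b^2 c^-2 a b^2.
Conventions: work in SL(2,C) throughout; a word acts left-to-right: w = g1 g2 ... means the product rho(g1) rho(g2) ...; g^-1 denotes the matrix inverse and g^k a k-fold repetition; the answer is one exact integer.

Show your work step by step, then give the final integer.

-40867255

rho(c^-1) = [[4, 3], [-7, -5]]
... * rho(b) = [[1, 2], [3, 7]]  ->  [[13, 29], [-22, -49]]
... * rho(b) = [[1, 2], [3, 7]]  ->  [[100, 229], [-169, -387]]
... * rho(c) = [[-5, -3], [7, 4]]  ->  [[1103, 616], [-1864, -1041]]
... * rho(b) = [[1, 2], [3, 7]]  ->  [[2951, 6518], [-4987, -11015]]
... * rho(b) = [[1, 2], [3, 7]]  ->  [[22505, 51528], [-38032, -87079]]
... * rho(c^-1) = [[4, 3], [-7, -5]]  ->  [[-270676, -190125], [457425, 321299]]
... * rho(c^-1) = [[4, 3], [-7, -5]]  ->  [[248171, 138597], [-419393, -234220]]
... * rho(a) = [[1, -3], [-3, 10]]  ->  [[-167620, 641457], [283267, -1084021]]
... * rho(b) = [[1, 2], [3, 7]]  ->  [[1756751, 4154959], [-2968796, -7021613]]
... * rho(b) = [[1, 2], [3, 7]]  ->  [[14221628, 32598215], [-24033635, -55088883]]
tr = 14221628 + -55088883 = -40867255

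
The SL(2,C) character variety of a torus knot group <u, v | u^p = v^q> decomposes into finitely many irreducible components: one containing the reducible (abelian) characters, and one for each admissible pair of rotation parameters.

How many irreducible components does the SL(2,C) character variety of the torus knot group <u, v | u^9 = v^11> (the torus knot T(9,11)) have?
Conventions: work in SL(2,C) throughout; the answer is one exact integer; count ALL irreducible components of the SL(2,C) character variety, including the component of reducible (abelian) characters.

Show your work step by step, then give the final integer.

For T(9,11): irreducibility forces the central element u^9 = v^11 to one of +I, -I.
So on each irreducible component the traces are pinned: tr(u) = 2*cos(pi*alpha/9) with 1 <= alpha <= 8, tr(v) = 2*cos(pi*beta/11) with 1 <= beta <= 10.
u^9 = (-1)^alpha I and v^11 = (-1)^beta I must agree, so alpha and beta have equal parity.
Counting: 4 odd alphas x 5 odd betas + 4 even alphas x 5 even betas = 20 + 20 = 40.
components with irreducible characters: 40; plus the single component of reducible (abelian) characters: total 41.

41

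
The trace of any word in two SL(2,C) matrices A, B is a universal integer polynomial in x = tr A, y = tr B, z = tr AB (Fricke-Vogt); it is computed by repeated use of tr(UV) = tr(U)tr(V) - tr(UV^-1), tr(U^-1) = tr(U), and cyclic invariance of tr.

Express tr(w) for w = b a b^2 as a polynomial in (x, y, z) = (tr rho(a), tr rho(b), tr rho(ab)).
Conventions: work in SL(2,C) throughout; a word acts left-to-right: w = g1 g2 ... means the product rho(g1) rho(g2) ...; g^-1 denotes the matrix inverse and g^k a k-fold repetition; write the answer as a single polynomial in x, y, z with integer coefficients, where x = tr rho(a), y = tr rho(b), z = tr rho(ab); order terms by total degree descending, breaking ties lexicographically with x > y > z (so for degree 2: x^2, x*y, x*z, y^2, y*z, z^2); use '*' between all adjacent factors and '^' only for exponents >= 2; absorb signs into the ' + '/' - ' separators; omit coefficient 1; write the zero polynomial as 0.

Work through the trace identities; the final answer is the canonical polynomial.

tr(b a b) = tr(b) * tr(a b) - tr(a) = y*z - x
tr(b a b^2) = tr(b) * tr(b a b) - tr(b a) = y^2*z - x*y - z

y^2*z - x*y - z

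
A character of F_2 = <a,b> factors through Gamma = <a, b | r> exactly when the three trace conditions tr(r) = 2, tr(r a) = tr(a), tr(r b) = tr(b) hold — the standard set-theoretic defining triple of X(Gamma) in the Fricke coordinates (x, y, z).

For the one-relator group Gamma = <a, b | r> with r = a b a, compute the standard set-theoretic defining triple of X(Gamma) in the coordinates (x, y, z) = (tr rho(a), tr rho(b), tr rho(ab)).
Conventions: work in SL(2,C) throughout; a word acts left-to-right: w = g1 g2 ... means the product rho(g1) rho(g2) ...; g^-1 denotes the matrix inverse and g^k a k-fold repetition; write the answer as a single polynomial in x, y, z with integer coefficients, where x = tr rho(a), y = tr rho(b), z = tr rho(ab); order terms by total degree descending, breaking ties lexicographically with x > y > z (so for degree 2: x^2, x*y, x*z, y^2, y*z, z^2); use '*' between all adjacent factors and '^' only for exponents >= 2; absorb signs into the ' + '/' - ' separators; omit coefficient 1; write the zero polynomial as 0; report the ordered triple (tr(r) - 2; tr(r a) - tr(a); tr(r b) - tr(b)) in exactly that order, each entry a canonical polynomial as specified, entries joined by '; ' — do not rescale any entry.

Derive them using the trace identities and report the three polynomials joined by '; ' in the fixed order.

x*z - y - 2; x^2*z - x*y - x - z; z^2 - y - 2

trace(a b a) = trace(a) trace(b a) - trace(b)  (reduce the a square) = x*z - y
trace(a b a^2) = trace(a) trace(a b a) - trace(a b) = x^2*z - x*y - z
trace(a b a b) = trace(a b) trace(a b) - trace(1)   [split at a repeated a] = z^2 - 2
assemble the triple (trace(r) - 2; trace(r a) - x; trace(r b) - y)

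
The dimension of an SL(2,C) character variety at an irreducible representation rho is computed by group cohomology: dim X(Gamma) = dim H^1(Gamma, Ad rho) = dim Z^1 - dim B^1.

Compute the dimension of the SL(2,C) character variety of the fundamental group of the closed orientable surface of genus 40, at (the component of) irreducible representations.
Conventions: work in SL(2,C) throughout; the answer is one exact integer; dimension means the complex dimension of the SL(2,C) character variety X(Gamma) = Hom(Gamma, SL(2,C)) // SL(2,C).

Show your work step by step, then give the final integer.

The genus-40 surface group: 2g = 80 generators, one relator prod [a_i, b_i].
Before the relator condition, cocycle space has dim 3*80 = 240.
At an irreducible rho, H^2 = coker(d_2) vanishes (Poincare duality: H^2 is dual to H^0 = invariants = 0), so d_2 is surjective onto sl_2 and dim Z^1 = 240 - 3 = 237.
As always at irreducible rho, dim B^1 = 3.
dim H^1 = 237 - 3 = 234 = dim X.

234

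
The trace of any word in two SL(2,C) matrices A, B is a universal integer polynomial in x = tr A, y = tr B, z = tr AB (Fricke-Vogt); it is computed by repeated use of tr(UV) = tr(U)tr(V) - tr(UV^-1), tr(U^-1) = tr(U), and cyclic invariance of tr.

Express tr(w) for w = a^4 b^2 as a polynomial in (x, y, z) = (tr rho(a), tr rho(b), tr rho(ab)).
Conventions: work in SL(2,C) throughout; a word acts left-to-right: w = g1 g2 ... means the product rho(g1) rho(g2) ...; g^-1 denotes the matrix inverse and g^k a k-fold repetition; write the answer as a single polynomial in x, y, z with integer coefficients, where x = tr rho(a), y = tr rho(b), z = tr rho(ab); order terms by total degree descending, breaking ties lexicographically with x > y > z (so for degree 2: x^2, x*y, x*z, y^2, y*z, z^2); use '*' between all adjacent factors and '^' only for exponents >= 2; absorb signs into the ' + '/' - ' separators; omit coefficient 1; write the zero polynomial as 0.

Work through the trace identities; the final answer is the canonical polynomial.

tr(a^2 b) = tr(a) tr(b a) - tr(b)  (reduce the a square) = x*z - y
tr(a^2) = tr(a) tr(a) - tr(1)  (reduce the a square) = x^2 - 2
next, tr(b^2 a^2) = tr(b) tr(a^2 b) - tr(a^2)  (reduce the b square) = x*y*z - x^2 - y^2 + 2
tr(b^2 a) = tr(b) tr(a b) - tr(a)  (reduce the b square) = y*z - x
tr(b^2 a^3) = tr(a) tr(b^2 a^2) - tr(b^2 a)  (reduce the a square) = x^2*y*z - x^3 - x*y^2 - y*z + 3*x
tr(a^4 b^2) = tr(a) tr(b^2 a^3) - tr(b^2 a^2)  (reduce the a square) = x^3*y*z - x^4 - x^2*y^2 - 2*x*y*z + 4*x^2 + y^2 - 2

x^3*y*z - x^4 - x^2*y^2 - 2*x*y*z + 4*x^2 + y^2 - 2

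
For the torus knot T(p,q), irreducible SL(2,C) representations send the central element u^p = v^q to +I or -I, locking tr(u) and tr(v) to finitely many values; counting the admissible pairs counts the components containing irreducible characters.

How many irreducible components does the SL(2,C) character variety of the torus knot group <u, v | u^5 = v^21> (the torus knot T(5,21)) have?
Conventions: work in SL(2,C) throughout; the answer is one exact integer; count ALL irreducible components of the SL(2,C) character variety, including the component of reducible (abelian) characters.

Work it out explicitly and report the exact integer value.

For T(5,21): irreducibility forces the central element u^5 = v^21 to one of +I, -I.
So on each irreducible component the traces are pinned: tr(u) = 2*cos(pi*alpha/5) with 1 <= alpha <= 4, tr(v) = 2*cos(pi*beta/21) with 1 <= beta <= 20.
u^5 = (-1)^alpha I and v^21 = (-1)^beta I must agree, so alpha and beta have equal parity.
count pairs: odd alpha (2 choices) x odd beta (10), plus even alpha (2) x even beta (10): 2*10 + 2*10 = 40.
That is 40 components of irreducible characters, and with the reducible (abelian) component the total is 41.

41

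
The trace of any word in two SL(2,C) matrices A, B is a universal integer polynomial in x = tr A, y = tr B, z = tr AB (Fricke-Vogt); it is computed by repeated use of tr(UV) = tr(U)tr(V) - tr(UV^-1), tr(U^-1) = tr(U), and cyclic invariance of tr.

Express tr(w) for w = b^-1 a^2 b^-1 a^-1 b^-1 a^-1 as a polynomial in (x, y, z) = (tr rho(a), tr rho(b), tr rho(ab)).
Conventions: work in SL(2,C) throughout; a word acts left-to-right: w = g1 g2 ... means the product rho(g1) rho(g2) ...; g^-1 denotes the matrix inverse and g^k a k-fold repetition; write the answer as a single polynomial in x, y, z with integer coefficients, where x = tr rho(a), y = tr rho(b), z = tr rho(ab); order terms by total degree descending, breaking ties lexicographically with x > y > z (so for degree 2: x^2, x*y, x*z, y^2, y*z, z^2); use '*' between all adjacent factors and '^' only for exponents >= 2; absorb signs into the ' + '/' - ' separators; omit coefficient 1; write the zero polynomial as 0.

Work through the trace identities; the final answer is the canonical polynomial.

tr(a^2) = tr(a) tr(a) - tr(1)  (reduce the a square) = x^2 - 2
and tr(a^2 b) = tr(a) tr(b a) - tr(b)  (reduce the a square) = x*z - y
and tr(b^-1 a^2) = tr(a^2) tr(b) - tr(a^2 b)  (eliminate b^-1) = x^2*y - x*z - y
tr(b^-1 a^2 b^-1) = tr(b^-1 a^2) tr(b) - tr(b^-1 a^2 b)  (eliminate b^-1) = x^2*y^2 - x*y*z - x^2 - y^2 + 2
tr(a^3) = tr(a) tr(a^2) - tr(a)  (reduce the a square) = x^3 - 3*x
next, tr(a^3 b) = tr(a) tr(b a^2) - tr(b a)  (reduce the a square) = x^2*z - x*y - z
tr(a^2 b^-1 a) = tr(a^3) tr(b) - tr(a^3 b)  (eliminate b^-1) = x^3*y - x^2*z - 2*x*y + z
and tr(b a b a) = tr(b a) tr(b a) - tr(1)  (split on b) = z^2 - 2
next, tr(b a b) = tr(b) tr(a b) - tr(a)  (reduce the b square) = y*z - x
and tr(a b a^2 b) = tr(a) tr(b a b a) - tr(b a b)  (reduce the a square) = x*z^2 - y*z - x
and tr(a^2 b^-1 a b) = tr(a b a^2) tr(b) - tr(a b a^2 b)  (eliminate b^-1) = x^2*y*z - x*y^2 - x*z^2 + x
tr(b^-1 a^2 b^-1 a) = tr(a^2 b^-1 a) tr(b) - tr(a^2 b^-1 a b)  (eliminate b^-1) = x^3*y^2 - 2*x^2*y*z - x*y^2 + x*z^2 + y*z - x
tr(b^-1 a^-1 b^-1 a^2) = tr(b^-1 a^2 b^-1) tr(a) - tr(b^-1 a^2 b^-1 a)  (eliminate a^-1) = x^2*y*z - x^3 - x*z^2 - y*z + 3*x
next, tr(b^-1 a) = tr(a) tr(b) - tr(a b)  (eliminate b^-1) = x*y - z
tr(b^-1 a^-1 b^-1 a^2 b^-1) = tr(b^-1 a^-1 b^-1 a^2) tr(b) - tr(b^-1 a^-1 b^-1 a^2 b)  (eliminate b^-1) = x^2*y^2*z - x^3*y - x*y*z^2 - y^2*z + 2*x*y + z
and tr(a b^-1 a b) = tr(a b a) tr(b) - tr(a b a b)  (eliminate b^-1) = x*y*z - y^2 - z^2 + 2
tr(a b^-1 a b^-1) = tr(a b^-1 a) tr(b) - tr(a b^-1 a b)  (eliminate b^-1) = x^2*y^2 - 2*x*y*z + z^2 - 2
next, tr(a b a^3) = tr(a) tr(b a^3) - tr(b a^2)  (reduce the a square) = x^3*z - x^2*y - 2*x*z + y
next, tr(a b a^3 b) = tr(a) tr(a b a b a) - tr(a b a b)  (reduce the a square) = x^2*z^2 - x*y*z - x^2 - z^2 + 2
and tr(b a^3 b^-1 a) = tr(a b a^3) tr(b) - tr(a b a^3 b)  (eliminate b^-1) = x^3*y*z - x^2*y^2 - x^2*z^2 - x*y*z + x^2 + y^2 + z^2 - 2
tr(a b^-1 a^-1 b a^2) = tr(b a^3 b^-1) tr(a) - tr(b a^3 b^-1 a)  (eliminate a^-1) = -x^3*y*z + x^4 + x^2*y^2 + x^2*z^2 + x*y*z - 4*x^2 - y^2 - z^2 + 2
tr(b^2) = tr(b) tr(b) - tr(1)  (reduce the b square) = y^2 - 2
next, tr(b a^2 b) = tr(a) tr(b^2 a) - tr(b^2)  (reduce the a square) = x*y*z - x^2 - y^2 + 2
tr(a b a^2 b a) = tr(a) tr(b a^2 b a) - tr(b a^2 b)  (reduce the a square) = x^2*z^2 - 2*x*y*z + y^2 - 2
tr(b a b a b a) = tr(a b a b) tr(a b) - tr(b a)  (split on a) = z^3 - 3*z
tr(b a b a b) = tr(b) tr(a b a b) - tr(a b a)  (reduce the b square) = y*z^2 - x*z - y
tr(a b a^2 b a b) = tr(a) tr(b a b a b a) - tr(b a b a b)  (reduce the a square) = x*z^3 - y*z^2 - 2*x*z + y
tr(b a^2 b a b^-1 a) = tr(a b a^2 b a) tr(b) - tr(a b a^2 b a b)  (eliminate b^-1) = x^2*y*z^2 - 2*x*y^2*z - x*z^3 + y^3 + y*z^2 + 2*x*z - 3*y
next, tr(a b^-1 a^-1 b a^2 b) = tr(b a^2 b a b^-1) tr(a) - tr(b a^2 b a b^-1 a)  (eliminate a^-1) = -x^2*y*z^2 + x^3*z + 2*x*y^2*z + x*z^3 - x^2*y - y^3 - y*z^2 - 3*x*z + 3*y
next, tr(a^2 b^-1 a b^-1 a^-1 b) = tr(a b^-1 a^-1 b a^2) tr(b) - tr(a b^-1 a^-1 b a^2 b)  (eliminate b^-1) = -x^3*y^2*z + x^4*y + x^2*y^3 + 2*x^2*y*z^2 - x^3*z - x*y^2*z - x*z^3 - 3*x^2*y + 3*x*z - y
and tr(b^-1 a^-1 b^-1 a^2 b^-1 a) = tr(a^2 b^-1 a b^-1 a^-1) tr(b) - tr(a^2 b^-1 a b^-1 a^-1 b)  (eliminate b^-1) = x^3*y^2*z - x^4*y - 2*x^2*y*z^2 + x^3*z - x*y^2*z + x*z^3 + 3*x^2*y + y*z^2 - 3*x*z - y
tr(b^-1 a^2 b^-1 a^-1 b^-1 a^-1) = tr(b^-1 a^-1 b^-1 a^2 b^-1) tr(a) - tr(b^-1 a^-1 b^-1 a^2 b^-1 a)  (eliminate a^-1) = x^2*y*z^2 - x^3*z - x*z^3 - x^2*y - y*z^2 + 4*x*z + y

x^2*y*z^2 - x^3*z - x*z^3 - x^2*y - y*z^2 + 4*x*z + y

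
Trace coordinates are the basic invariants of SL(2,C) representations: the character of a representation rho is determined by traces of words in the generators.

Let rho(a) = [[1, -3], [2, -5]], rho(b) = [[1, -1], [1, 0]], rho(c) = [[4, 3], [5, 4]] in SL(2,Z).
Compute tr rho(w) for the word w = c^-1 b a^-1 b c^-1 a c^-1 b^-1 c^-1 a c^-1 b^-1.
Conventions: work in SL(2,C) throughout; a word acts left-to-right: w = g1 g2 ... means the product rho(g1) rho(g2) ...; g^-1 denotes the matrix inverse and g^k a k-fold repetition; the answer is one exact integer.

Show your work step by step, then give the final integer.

673

rho(c^-1) = [[4, -3], [-5, 4]]
... * rho(b) = [[1, -1], [1, 0]]  ->  [[1, -4], [-1, 5]]
... * rho(a^-1) = [[-5, 3], [-2, 1]]  ->  [[3, -1], [-5, 2]]
... * rho(b) = [[1, -1], [1, 0]]  ->  [[2, -3], [-3, 5]]
... * rho(c^-1) = [[4, -3], [-5, 4]]  ->  [[23, -18], [-37, 29]]
... * rho(a) = [[1, -3], [2, -5]]  ->  [[-13, 21], [21, -34]]
... * rho(c^-1) = [[4, -3], [-5, 4]]  ->  [[-157, 123], [254, -199]]
... * rho(b^-1) = [[0, 1], [-1, 1]]  ->  [[-123, -34], [199, 55]]
... * rho(c^-1) = [[4, -3], [-5, 4]]  ->  [[-322, 233], [521, -377]]
... * rho(a) = [[1, -3], [2, -5]]  ->  [[144, -199], [-233, 322]]
... * rho(c^-1) = [[4, -3], [-5, 4]]  ->  [[1571, -1228], [-2542, 1987]]
... * rho(b^-1) = [[0, 1], [-1, 1]]  ->  [[1228, 343], [-1987, -555]]
tr = 1228 + -555 = 673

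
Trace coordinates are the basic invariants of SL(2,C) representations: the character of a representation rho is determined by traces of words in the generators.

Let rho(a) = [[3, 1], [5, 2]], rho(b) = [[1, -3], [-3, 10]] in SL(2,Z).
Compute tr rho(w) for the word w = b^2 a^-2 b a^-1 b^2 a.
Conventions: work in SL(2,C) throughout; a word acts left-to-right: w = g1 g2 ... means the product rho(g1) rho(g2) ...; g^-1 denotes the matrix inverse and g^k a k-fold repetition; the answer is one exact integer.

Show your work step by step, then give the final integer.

6507014

rho(b) = [[1, -3], [-3, 10]]
... * rho(b) = [[1, -3], [-3, 10]]  ->  [[10, -33], [-33, 109]]
... * rho(a^-1) = [[2, -1], [-5, 3]]  ->  [[185, -109], [-611, 360]]
... * rho(a^-1) = [[2, -1], [-5, 3]]  ->  [[915, -512], [-3022, 1691]]
... * rho(b) = [[1, -3], [-3, 10]]  ->  [[2451, -7865], [-8095, 25976]]
... * rho(a^-1) = [[2, -1], [-5, 3]]  ->  [[44227, -26046], [-146070, 86023]]
... * rho(b) = [[1, -3], [-3, 10]]  ->  [[122365, -393141], [-404139, 1298440]]
... * rho(b) = [[1, -3], [-3, 10]]  ->  [[1301788, -4298505], [-4299459, 14196817]]
... * rho(a) = [[3, 1], [5, 2]]  ->  [[-17587161, -7295222], [58085708, 24094175]]
tr = -17587161 + 24094175 = 6507014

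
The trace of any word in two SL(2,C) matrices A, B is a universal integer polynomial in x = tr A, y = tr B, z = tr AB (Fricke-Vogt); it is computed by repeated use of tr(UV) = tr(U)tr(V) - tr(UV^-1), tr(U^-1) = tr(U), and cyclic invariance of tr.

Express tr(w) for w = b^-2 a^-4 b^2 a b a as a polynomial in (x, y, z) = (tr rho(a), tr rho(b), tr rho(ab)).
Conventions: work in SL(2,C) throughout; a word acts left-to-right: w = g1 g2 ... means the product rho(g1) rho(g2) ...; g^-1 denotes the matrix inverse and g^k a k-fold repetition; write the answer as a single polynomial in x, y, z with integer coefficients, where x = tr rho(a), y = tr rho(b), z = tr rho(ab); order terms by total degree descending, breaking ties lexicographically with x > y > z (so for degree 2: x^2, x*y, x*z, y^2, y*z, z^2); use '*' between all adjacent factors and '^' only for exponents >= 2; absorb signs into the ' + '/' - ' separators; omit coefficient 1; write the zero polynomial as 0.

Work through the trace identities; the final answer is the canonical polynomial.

-x^4*y^3*z^2 + x^5*y^2*z + x^3*y^4*z + x^3*y^2*z^3 + 2*x^2*y^3*z^2 - 6*x^3*y^2*z - 2*x*y^4*z - 2*x*y^2*z^3 + 8*x*y^2*z + x^2*y - x*z - y

tr(b a b) = tr(b) * tr(a b) - tr(a)  (reduce the b square) = y*z - x
tr(b^2 a b) = tr(b) * tr(b a b) - tr(b a)  (reduce the b square) = y^2*z - x*y - z
tr(a b a b) = tr(a b) * tr(a b) - tr(1)  (split on a) = z^2 - 2
tr(a b a) = tr(a) * tr(b a) - tr(b)  (reduce the a square) = x*z - y
tr(a b a b^2) = tr(b) * tr(a b a b) - tr(a b a)  (reduce the b square) = y*z^2 - x*z - y
tr(b^2 a b a b) = tr(b) * tr(a b a b^2) - tr(a b a b)  (reduce the b square) = y^2*z^2 - x*y*z - y^2 - z^2 + 2
tr(a b a b a b) = tr(b a) * tr(b a b a) - tr(b^-1 a^-1)  (split on b) = z^3 - 3*z
tr(a b a b a) = tr(a) * tr(b a b a) - tr(b a b)  (reduce the a square) = x*z^2 - y*z - x
tr(b^2 a b a b a) = tr(b) * tr(a b a b a b) - tr(a b a b a)  (reduce the b square) = y*z^3 - x*z^2 - 2*y*z + x
tr(a^-1 b^2 a b a b) = tr(b^2 a b a b) * tr(a) - tr(b^2 a b a b a)  (eliminate a^-1) = x*y^2*z^2 - x^2*y*z - y*z^3 - x*y^2 + 2*y*z + x
tr(b^2 a b a b^-1 a^-1) = tr(a^-1 b^2 a b a) * tr(b) - tr(a^-1 b^2 a b a b)  (eliminate b^-1) = -x*y^2*z^2 + x^2*y*z + y^3*z + y*z^3 - 3*y*z - x
tr(a^-2 b^2 a b a b^-1) = tr(b^2 a b a b^-1 a^-1) * tr(a) - tr(b^2 a b a b^-1)  (eliminate a^-1) = -x^2*y^2*z^2 + x^3*y*z + x*y^3*z + x*y*z^3 - 3*x*y*z - x^2 - z^2 + 2
tr(a^-1 b^2 a b a b^-1 a^-2) = tr(a^-2 b^2 a b a b^-1) * tr(a) - tr(a^-2 b^2 a b a b^-1 a)  (eliminate a^-1) = -x^3*y^2*z^2 + x^4*y*z + x^2*y^3*z + x^2*y*z^3 + x*y^2*z^2 - 4*x^2*y*z - y^3*z - y*z^3 - x^3 - x*z^2 + 3*y*z + 3*x
tr(a^-4 b^2 a b a b^-1) = tr(a^-1 b^2 a b a b^-1 a^-2) * tr(a) - tr(a^-1 b^2 a b a b^-1 a^-1)  (eliminate a^-1) = -x^4*y^2*z^2 + x^5*y*z + x^3*y^3*z + x^3*y*z^3 + 2*x^2*y^2*z^2 - 5*x^3*y*z - 2*x*y^3*z - 2*x*y*z^3 - x^4 - x^2*z^2 + 6*x*y*z + 4*x^2 + z^2 - 2
tr(a^-1 b^2 a b) = tr(b^2 a b) * tr(a) - tr(b^2 a b a)  (eliminate a^-1) = x*y^2*z - x^2*y - y*z^2 + y
tr(a^-2 b^2 a b) = tr(a^-1 b^2 a b) * tr(a) - tr(a^-1 b^2 a b a)  (eliminate a^-1) = x^2*y^2*z - x^3*y - x*y*z^2 - y^2*z + 2*x*y + z
tr(a^-3 b^2 a b) = tr(a^-2 b^2 a b) * tr(a) - tr(a^-2 b^2 a b a)  (eliminate a^-1) = x^3*y^2*z - x^4*y - x^2*y*z^2 - 2*x*y^2*z + 3*x^2*y + y*z^2 + x*z - y
tr(b^-2 a^-4 b^2 a b a) = tr(a^-4 b^2 a b a b^-1) * tr(b) - tr(a^-4 b^2 a b a)  (eliminate b^-1) = -x^4*y^3*z^2 + x^5*y^2*z + x^3*y^4*z + x^3*y^2*z^3 + 2*x^2*y^3*z^2 - 6*x^3*y^2*z - 2*x*y^4*z - 2*x*y^2*z^3 + 8*x*y^2*z + x^2*y - x*z - y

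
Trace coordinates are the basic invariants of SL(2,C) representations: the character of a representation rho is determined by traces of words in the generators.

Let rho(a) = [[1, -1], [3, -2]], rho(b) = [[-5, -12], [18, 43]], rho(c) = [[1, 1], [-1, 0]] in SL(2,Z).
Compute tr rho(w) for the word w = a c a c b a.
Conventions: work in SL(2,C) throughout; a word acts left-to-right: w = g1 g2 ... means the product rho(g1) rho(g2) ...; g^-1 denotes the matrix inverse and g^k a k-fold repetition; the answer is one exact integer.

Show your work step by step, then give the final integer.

-365

rho(a) = [[1, -1], [3, -2]]
... * rho(c) = [[1, 1], [-1, 0]]  ->  [[2, 1], [5, 3]]
... * rho(a) = [[1, -1], [3, -2]]  ->  [[5, -4], [14, -11]]
... * rho(c) = [[1, 1], [-1, 0]]  ->  [[9, 5], [25, 14]]
... * rho(b) = [[-5, -12], [18, 43]]  ->  [[45, 107], [127, 302]]
... * rho(a) = [[1, -1], [3, -2]]  ->  [[366, -259], [1033, -731]]
tr = 366 + -731 = -365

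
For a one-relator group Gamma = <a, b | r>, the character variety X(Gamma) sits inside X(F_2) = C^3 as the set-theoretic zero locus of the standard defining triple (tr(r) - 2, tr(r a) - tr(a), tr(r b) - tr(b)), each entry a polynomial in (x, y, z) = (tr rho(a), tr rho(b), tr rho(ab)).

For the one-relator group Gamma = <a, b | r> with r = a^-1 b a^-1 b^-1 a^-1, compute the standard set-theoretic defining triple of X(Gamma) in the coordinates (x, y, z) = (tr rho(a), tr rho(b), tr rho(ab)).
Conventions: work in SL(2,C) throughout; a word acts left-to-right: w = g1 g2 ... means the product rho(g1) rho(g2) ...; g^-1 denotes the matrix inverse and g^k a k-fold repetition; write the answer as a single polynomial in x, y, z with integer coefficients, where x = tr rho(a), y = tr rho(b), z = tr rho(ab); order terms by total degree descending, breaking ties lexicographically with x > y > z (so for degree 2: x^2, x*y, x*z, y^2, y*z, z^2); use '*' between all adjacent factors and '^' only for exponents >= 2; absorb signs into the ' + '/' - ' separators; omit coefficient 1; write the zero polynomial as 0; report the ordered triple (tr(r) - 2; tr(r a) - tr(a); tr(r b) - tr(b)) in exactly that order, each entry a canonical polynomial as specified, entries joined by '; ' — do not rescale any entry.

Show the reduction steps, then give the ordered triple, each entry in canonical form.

tr(a^-1) = tr(a) = x
tr(b a b) = tr(b)*tr(a b) - tr(a)   [square of b] = y*z - x
tr(b a b a) = tr(a b)*tr(a b) - tr(1)   [split at a repeated a] = z^2 - 2
reduce: tr(a^-1 b a b) = tr(b a b)*tr(a) - tr(b a b a)   [inverse elimination on a] = x*y*z - x^2 - z^2 + 2
reduce: tr(b^-1 a^-1 b a) = tr(a^-1 b a)*tr(b) - tr(a^-1 b a b)   [inverse elimination on b] = -x*y*z + x^2 + y^2 + z^2 - 2
reduce: tr(b a^-1 b^-1 a^-1) = tr(b^-1 a^-1 b)*tr(a) - tr(b^-1 a^-1 b a)   [inverse elimination on a] = x*y*z - y^2 - z^2 + 2
reduce: tr(a^-1 b a^-1 b^-1 a^-1) = tr(b a^-1 b^-1 a^-1)*tr(a) - tr(b a^-1 b^-1)   [inverse elimination on a] = x^2*y*z - x*y^2 - x*z^2 + x
tr(b a^-1) = tr(b)*tr(a) - tr(b a) = x*y - z
tr(a^2 b) = tr(a)*tr(b a) - tr(b) = x*z - y
reduce: tr(a^2) = tr(a)*tr(a) - tr(1) = x^2 - 2
tr(a b^2 a) = tr(b)*tr(a^2 b) - tr(a^2) = x*y*z - x^2 - y^2 + 2
tr(a b^2 a b) = tr(b)*tr(a b a b) - tr(a b a) = y*z^2 - x*z - y
so tr(b^-1 a b^2 a) = tr(a b^2 a)*tr(b) - tr(a b^2 a b) = x*y^2*z - x^2*y - y^3 - y*z^2 + x*z + 3*y
so tr(b^2 a^-1 b^-1 a) = tr(b^-1 a b^2)*tr(a) - tr(b^-1 a b^2 a) = -x*y^2*z + x^2*y + y^3 + y*z^2 - 3*y
tr(b a^-1 b^-1 a^-1 b) = tr(b^2 a^-1 b^-1)*tr(a) - tr(b^2 a^-1 b^-1 a) = x*y^2*z - y^3 - y*z^2 - x*z + 3*y
tr(b a b a b a) = tr(a b)*tr(a b a b) - tr(a^-1 b^-1)   [split at repeated a] = z^3 - 3*z
so tr(a^-1 b a b a b) = tr(b a b a b)*tr(a) - tr(b a b a b a) = x*y*z^2 - x^2*z - z^3 - x*y + 3*z
so tr(b^-1 a^-1 b a b a) = tr(a^-1 b a b a)*tr(b) - tr(a^-1 b a b a b) = -x*y*z^2 + x^2*z + y^2*z + z^3 - 3*z
reduce: tr(b a^-1 b^-1 a^-1 b a) = tr(b^-1 a^-1 b a b)*tr(a) - tr(b^-1 a^-1 b a b a) = x*y*z^2 - x^2*z - y^2*z - z^3 + x*y + 3*z
tr(a^-1 b a^-1 b^-1 a^-1 b) = tr(b a^-1 b^-1 a^-1 b)*tr(a) - tr(b a^-1 b^-1 a^-1 b a) = x^2*y^2*z - x*y^3 - 2*x*y*z^2 + y^2*z + z^3 + 2*x*y - 3*z
assemble the triple (tr(r) - 2; tr(r a) - x; tr(r b) - y)

x^2*y*z - x*y^2 - x*z^2 + x - 2; x*y*z - y^2 - z^2 - x + 2; x^2*y^2*z - x*y^3 - 2*x*y*z^2 + y^2*z + z^3 + 2*x*y - y - 3*z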